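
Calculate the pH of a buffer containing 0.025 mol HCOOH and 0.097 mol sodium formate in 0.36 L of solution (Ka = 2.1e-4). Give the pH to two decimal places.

pKa = −log(2.1 × 10^-4) = 3.678
Using pH = pKa + log([base]/[acid]) with [base]/[acid] = 0.097/0.025:
pH = 3.678 + (+0.589) = 4.27

pH = 4.27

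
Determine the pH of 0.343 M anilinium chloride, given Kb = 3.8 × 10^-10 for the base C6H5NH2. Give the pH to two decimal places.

C6H5NH3+ is the conjugate acid of the weak base C6H5NH2.
Ka = Kw/Kb = 1.0×10^-14 / 3.8 × 10^-10 = 2.63 × 10^-5
Ka = x²/(0.343 − x) = 2.63 × 10^-5
Neglecting x in the denominator: x = √(2.63 × 10^-5 × 0.343) = 3.00 × 10^-3 M
pH = −log(3.00 × 10^-3) = 2.52

pH = 2.52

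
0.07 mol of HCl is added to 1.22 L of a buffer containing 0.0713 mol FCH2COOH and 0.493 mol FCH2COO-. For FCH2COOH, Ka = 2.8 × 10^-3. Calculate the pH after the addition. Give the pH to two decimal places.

pH = 3.03

Added H+ converts FCH2COO- to FCH2COOH: FCH2COOH → 0.141 mol, FCH2COO- → 0.423 mol.
pKa = −log(2.8 × 10^-3) = 2.553
pH = pKa + log(n_FCH2COO-/n_FCH2COOH) = 2.553 + log(0.423/0.141) = 2.553 + (+0.477)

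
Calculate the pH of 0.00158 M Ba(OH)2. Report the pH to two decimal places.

pH = 11.50

Ba(OH)2 is a strong base (each formula unit releases 2 OH-); [OH-] = 0.00316 M.
pOH = -log(0.00316) = 2.50
pH = 14.00 - 2.50 = 11.50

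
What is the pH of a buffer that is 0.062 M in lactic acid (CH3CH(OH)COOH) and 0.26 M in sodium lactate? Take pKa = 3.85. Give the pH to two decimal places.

Henderson–Hasselbalch: pH = pKa + log([CH3CH(OH)COO-]/[CH3CH(OH)COOH]) = 3.85 + log(0.26/0.062)
pH = 3.85 + (+0.623) = 4.47

pH = 4.47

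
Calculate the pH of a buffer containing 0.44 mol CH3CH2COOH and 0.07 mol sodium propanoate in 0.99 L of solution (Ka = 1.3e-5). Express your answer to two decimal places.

pKa = −log(1.3 × 10^-5) = 4.886
Using pH = pKa + log([base]/[acid]) with [base]/[acid] = 0.07/0.44:
pH = 4.886 + (-0.798) = 4.09

pH = 4.09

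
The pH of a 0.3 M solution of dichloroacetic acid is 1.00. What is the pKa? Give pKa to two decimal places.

[H+] = 10^(-1.00) = 1.00 × 10^-1 M
At equilibrium [HA] = 0.3 − 1.00 × 10^-1 = 2.00 × 10^-1 M
Ka = [H+][A-]/[HA] = (1.00 × 10^-1)² / 2.00 × 10^-1 = 5.00 × 10^-2
pKa = -log(5.00 × 10^-2) = 1.30

pKa = 1.30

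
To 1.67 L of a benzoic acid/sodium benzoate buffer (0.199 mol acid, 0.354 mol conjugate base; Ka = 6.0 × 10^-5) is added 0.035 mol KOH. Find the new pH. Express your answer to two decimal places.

pH = 4.60

OH- converts C6H5COOH to C6H5COO-: C6H5COOH → 0.164 mol, C6H5COO- → 0.389 mol.
pKa = −log(6.0 × 10^-5) = 4.222
Henderson–Hasselbalch with mole ratio 0.389/0.164: pH = 4.222 + (+0.375)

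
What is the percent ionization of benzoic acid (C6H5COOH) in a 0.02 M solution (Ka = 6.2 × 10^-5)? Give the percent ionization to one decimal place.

C6H5COOH ⇌ C6H5COO- + H+; let x = [H+] at equilibrium.
Solve x² + 6.2e-05x − 1.24e-06 = 0 → x = 1.08 × 10^-3 M
Fraction ionized = 1.08 × 10^-3 / 0.02 = 0.0540 → 5.4%

5.4%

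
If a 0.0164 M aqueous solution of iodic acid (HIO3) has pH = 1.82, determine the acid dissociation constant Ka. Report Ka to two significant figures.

Ka = 1.8 × 10^-1

[H+] = 10^(-1.82) = 1.51 × 10^-2 M
At equilibrium [HA] = 0.0164 − 1.51 × 10^-2 = 1.30 × 10^-3 M
Ka = [H+][A-]/[HA] = (1.51 × 10^-2)² / 1.30 × 10^-3 = 1.8 × 10^-1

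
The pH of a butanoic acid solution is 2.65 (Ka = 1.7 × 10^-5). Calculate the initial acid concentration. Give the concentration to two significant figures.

C₀ = 3.0 × 10^-1 M

[H+] = 10^(-2.65) = 2.24 × 10^-3 M = x
Ka = x²/(C₀ − x) ⇒ C₀ = x + x²/Ka
C₀ = 2.24 × 10^-3 + (2.24 × 10^-3)²/(1.7 × 10^-5) = 2.97 × 10^-1 M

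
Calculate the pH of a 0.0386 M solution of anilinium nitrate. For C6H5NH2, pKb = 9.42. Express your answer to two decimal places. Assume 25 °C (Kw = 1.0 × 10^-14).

C6H5NH3+ is the conjugate acid of the weak base C6H5NH2.
Kb = 10^(−9.42) = 3.80 × 10^-10
Ka = Kw/Kb = 1.0×10^-14 / 3.80 × 10^-10 = 2.63 × 10^-5
Ka = [H+]²/(0.0386 − [H+]) = 2.63 × 10^-5
Since Ka ≪ C₀, [H+] ≈ √(Ka·C₀) = 1.01 × 10^-3 M.
Check: 2.6% ionized — well under 5%, approximation valid.
pH = −log[H+] = −log(1.01 × 10^-3) = 3.00

pH = 3.00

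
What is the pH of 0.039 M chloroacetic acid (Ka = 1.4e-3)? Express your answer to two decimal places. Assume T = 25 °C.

pH = 2.17

ClCH2COOH ⇌ ClCH2COO- + H+
Let x = [H+] at equilibrium. Ka = x²/(0.039 − x).
x is not negligible relative to C₀; solve x² + 0.0014·x − 5.46e-05 = 0.
x = (−Ka + √(Ka² + 4·Ka·C₀))/2 = 6.72 × 10^-3 M
pH = −log[H+] = −log(6.72 × 10^-3) = 2.17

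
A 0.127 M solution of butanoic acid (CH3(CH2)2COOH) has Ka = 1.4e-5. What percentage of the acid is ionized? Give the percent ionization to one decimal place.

1.0%

CH3(CH2)2COOH ⇌ CH3(CH2)2COO- + H+; let x = [H+] at equilibrium.
x ≈ √(Ka·C₀) = √(1.4 × 10^-5 × 0.127) = 1.33 × 10^-3 M
% ionization = x/C₀ × 100% = 1.33 × 10^-3/0.127 × 100% = 1.0%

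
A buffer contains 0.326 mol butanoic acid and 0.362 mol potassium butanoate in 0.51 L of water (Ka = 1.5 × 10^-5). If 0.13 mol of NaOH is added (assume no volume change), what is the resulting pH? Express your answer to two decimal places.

OH- converts CH3(CH2)2COOH to CH3(CH2)2COO-: CH3(CH2)2COOH → 0.196 mol, CH3(CH2)2COO- → 0.492 mol.
pKa = −log(1.5 × 10^-5) = 4.824
pH = pKa + log(n_CH3(CH2)2COO-/n_CH3(CH2)2COOH) = 4.824 + log(0.492/0.196) = 4.824 + (+0.400)

pH = 5.22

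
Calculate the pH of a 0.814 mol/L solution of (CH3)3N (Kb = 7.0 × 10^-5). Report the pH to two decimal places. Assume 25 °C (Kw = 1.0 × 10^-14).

(CH3)3N + H2O ⇌ (CH3)3NH+ + OH-
Kb = [OH-]²/(0.814 − [OH-]) = 7.0 × 10^-5
Since Kb ≪ C₀, [OH-] ≈ √(Kb·C₀) = 7.55 × 10^-3 M.
Check: 0.93% ionized — well under 5%, approximation valid.
pOH = 2.12, so pH = 14.00 − pOH = 11.88

pH = 11.88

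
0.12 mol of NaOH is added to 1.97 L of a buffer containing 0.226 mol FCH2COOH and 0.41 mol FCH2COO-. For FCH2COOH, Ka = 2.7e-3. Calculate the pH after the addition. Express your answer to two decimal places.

pH = 3.27

After neutralization: n(FCH2COOH) = 0.106 mol, n(FCH2COO-) = 0.53 mol.
pKa = −log(2.7 × 10^-3) = 2.569
Henderson–Hasselbalch with mole ratio 0.53/0.106: pH = 2.569 + (+0.699)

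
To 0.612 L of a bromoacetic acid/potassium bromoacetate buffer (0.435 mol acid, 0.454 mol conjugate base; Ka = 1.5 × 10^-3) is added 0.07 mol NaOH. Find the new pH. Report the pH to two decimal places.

OH- converts BrCH2COOH to BrCH2COO-: BrCH2COOH → 0.365 mol, BrCH2COO- → 0.524 mol.
pKa = −log(1.5 × 10^-3) = 2.824
pH = pKa + log(n_BrCH2COO-/n_BrCH2COOH) = 2.824 + log(0.524/0.365) = 2.824 + (+0.157)

pH = 2.98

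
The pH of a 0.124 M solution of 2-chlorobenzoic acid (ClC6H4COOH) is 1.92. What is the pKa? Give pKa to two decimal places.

[H+] = 10^(-1.92) = 1.20 × 10^-2 M
At equilibrium [HA] = 0.124 − 1.20 × 10^-2 = 1.12 × 10^-1 M
Ka = [H+][A-]/[HA] = (1.20 × 10^-2)² / 1.12 × 10^-1 = 1.29 × 10^-3
pKa = -log(1.29 × 10^-3) = 2.89

pKa = 2.89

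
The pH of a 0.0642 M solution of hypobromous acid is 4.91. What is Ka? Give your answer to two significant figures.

Ka = 2.4 × 10^-9

[H+] = 10^(-4.91) = 1.23 × 10^-5 M
At equilibrium [HA] = 0.0642 − 1.23 × 10^-5 = 6.42 × 10^-2 M
Ka = [H+][A-]/[HA] = (1.23 × 10^-5)² / 6.42 × 10^-2 = 2.4 × 10^-9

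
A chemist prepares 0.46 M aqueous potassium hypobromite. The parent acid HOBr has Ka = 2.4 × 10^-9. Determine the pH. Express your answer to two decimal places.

pH = 11.14

OBr- is the conjugate base of the weak acid HOBr.
Kb = Kw/Ka = 1.0×10^-14 / 2.4 × 10^-9 = 4.17 × 10^-6
From the ICE table, Kb = [OH-]²/(0.46 − [OH-]) = 4.17 × 10^-6.
Assume [OH-] ≪ 0.46: [OH-] ≈ √(4.17 × 10^-6 × 0.46) = 1.38 × 10^-3 M
Check: 0.3% ionized — well under 5%, approximation valid.
pOH = −log(1.38 × 10^-3) = 2.86; pH = 14.00 − 2.86 = 11.14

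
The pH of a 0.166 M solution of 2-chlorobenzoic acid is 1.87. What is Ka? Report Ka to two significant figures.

Ka = 1.2 × 10^-3

[H+] = 10^(-1.87) = 1.35 × 10^-2 M
At equilibrium [HA] = 0.166 − 1.35 × 10^-2 = 1.52 × 10^-1 M
Ka = [H+][A-]/[HA] = (1.35 × 10^-2)² / 1.52 × 10^-1 = 1.2 × 10^-3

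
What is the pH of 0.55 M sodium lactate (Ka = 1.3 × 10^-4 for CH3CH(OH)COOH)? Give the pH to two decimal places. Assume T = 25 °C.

CH3CH(OH)COO- is the conjugate base of the weak acid CH3CH(OH)COOH.
Kb = Kw/Ka = 1.0×10^-14 / 1.3 × 10^-4 = 7.69 × 10^-11
Let x = [OH-] at equilibrium. Kb = x²/(0.55 − x).
Assume x ≪ 0.55: x ≈ √(7.69 × 10^-11 × 0.55) = 6.50 × 10^-6 M
Check: 0.0012% ionized — well under 5%, approximation valid.
pOH = 5.19, so pH = 14.00 − pOH = 8.81

pH = 8.81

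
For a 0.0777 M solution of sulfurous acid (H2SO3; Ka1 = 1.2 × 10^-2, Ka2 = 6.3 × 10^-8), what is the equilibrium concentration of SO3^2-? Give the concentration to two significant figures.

First ionization gives [H+] ≈ [HSO3-] = 2.51 × 10^-2 M.
Second step: Ka2 = [H+][SO3^2-]/[HSO3-] ≈ [SO3^2-] (since [H+] ≈ [HSO3-]).
So [SO3^2-] ≈ Ka2.

6.3 × 10^-8 M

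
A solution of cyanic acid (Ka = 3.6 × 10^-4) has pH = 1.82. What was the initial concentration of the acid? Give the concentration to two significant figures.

C₀ = 6.5 × 10^-1 M

[H+] = 10^(-1.82) = 1.51 × 10^-2 M = x
Ka = x²/(C₀ − x) ⇒ C₀ = x + x²/Ka
C₀ = 1.51 × 10^-2 + (1.51 × 10^-2)²/(3.6 × 10^-4) = 6.48 × 10^-1 M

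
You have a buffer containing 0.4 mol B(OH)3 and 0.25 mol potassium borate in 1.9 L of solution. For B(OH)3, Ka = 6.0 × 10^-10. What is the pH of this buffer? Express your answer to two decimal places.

pKa = −log(6.0 × 10^-10) = 9.222
pH = pKa + log([A⁻]/[HA]) = 9.222 + log(0.25/0.4)
pH = 9.222 + (-0.204) = 9.02

pH = 9.02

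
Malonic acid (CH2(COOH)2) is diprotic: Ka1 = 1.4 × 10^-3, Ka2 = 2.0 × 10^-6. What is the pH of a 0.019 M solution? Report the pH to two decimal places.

pH = 2.35

Since Ka1 ≫ Ka2, the first ionization dominates [H+].
Ka1 = x²/(0.019 − x) = 1.4 × 10^-3
Solving the quadratic: x = (−Ka1 + √(Ka1² + 4·Ka1·C₀))/2 = 4.50 × 10^-3 M
pH = −log(4.50 × 10^-3) = 2.35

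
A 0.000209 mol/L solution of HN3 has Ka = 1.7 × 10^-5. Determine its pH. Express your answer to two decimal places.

pH = 4.29

HN3 ⇌ N3- + H+
From the ICE table, Ka = x²/(0.000209 − x) = 1.7 × 10^-5.
The 5% rule fails; solving x² + Ka·x − Ka·C₀ = 0 exactly:
x = (−Ka + √(Ka² + 4·Ka·C₀))/2 = 5.17 × 10^-5 M
pH = −log[H+] = −log(5.17 × 10^-5) = 4.29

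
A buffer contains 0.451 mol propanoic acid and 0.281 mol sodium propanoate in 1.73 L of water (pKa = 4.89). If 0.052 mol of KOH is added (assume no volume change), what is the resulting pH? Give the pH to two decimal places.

pH = 4.81

OH- converts CH3CH2COOH to CH3CH2COO-: CH3CH2COOH → 0.399 mol, CH3CH2COO- → 0.333 mol.
pH = pKa + log([A⁻]/[HA]) = 4.89 + log(0.333/0.399) = 4.89 -0.079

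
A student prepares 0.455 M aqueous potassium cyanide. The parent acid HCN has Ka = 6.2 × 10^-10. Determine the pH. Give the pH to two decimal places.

CN- is the conjugate base of the weak acid HCN.
Kb = Kw/Ka = 1.0×10^-14 / 6.2 × 10^-10 = 1.61 × 10^-5
From the ICE table, Kb = x²/(0.455 − x) = 1.61 × 10^-5.
Since Kb ≪ C₀, x ≈ √(Kb·C₀) = 2.71 × 10^-3 M.
pOH = −log(2.71 × 10^-3) = 2.57; pH = 14.00 − 2.57 = 11.43

pH = 11.43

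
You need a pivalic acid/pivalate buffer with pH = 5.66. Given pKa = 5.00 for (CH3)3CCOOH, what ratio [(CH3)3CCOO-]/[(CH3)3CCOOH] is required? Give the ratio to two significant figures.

ratio = 4.6

pH = pKa + log(r) ⇒ log(r) = 5.66 − 5.00 = +0.66
r = [(CH3)3CCOO-]/[(CH3)3CCOOH] = 10^(+0.66) = 4.57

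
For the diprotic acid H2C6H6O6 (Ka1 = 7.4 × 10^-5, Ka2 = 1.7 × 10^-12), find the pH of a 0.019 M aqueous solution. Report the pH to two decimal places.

pH = 2.94

Ka1 ≫ Ka2, so treat the first dissociation as the only significant source of H+.
Ka1 = x²/(0.019 − x) = 7.4 × 10^-5
Solving the quadratic: x = (−Ka1 + √(Ka1² + 4·Ka1·C₀))/2 = 1.15 × 10^-3 M
pH = −log(1.15 × 10^-3) = 2.94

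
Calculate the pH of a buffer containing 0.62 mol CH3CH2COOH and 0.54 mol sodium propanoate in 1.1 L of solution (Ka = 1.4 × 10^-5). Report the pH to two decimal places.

pKa = −log(1.4 × 10^-5) = 4.854
Using pH = pKa + log([base]/[acid]) with [base]/[acid] = 0.54/0.62:
pH = 4.854 + (-0.060) = 4.79

pH = 4.79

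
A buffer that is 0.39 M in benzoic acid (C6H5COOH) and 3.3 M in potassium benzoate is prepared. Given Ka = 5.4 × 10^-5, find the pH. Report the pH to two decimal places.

pH = 5.20

pKa = −log(5.4 × 10^-5) = 4.268
pH = pKa + log([A⁻]/[HA]) = 4.268 + log(3.3/0.39)
pH = 4.268 + (+0.927) = 5.20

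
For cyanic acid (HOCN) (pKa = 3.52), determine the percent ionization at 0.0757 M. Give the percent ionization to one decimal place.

HOCN ⇌ OCN- + H+; let x = [H+] at equilibrium.
Ka = 10^(−3.52) = 3.02 × 10^-4
Solve x² + 0.000302x − 2.29e-05 = 0 → x = 4.63 × 10^-3 M
Fraction ionized = 4.63 × 10^-3 / 0.0757 = 0.0612 → 6.1%

6.1%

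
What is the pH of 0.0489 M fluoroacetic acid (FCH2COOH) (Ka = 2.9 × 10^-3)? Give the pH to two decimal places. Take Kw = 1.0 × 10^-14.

FCH2COOH ⇌ FCH2COO- + H+
From the ICE table, Ka = [H+]²/(0.0489 − [H+]) = 2.9 × 10^-3.
Here C₀/Ka ≈ 16.9, so the small-[H+] approximation fails. Use the quadratic:
[H+] = (−Ka + √(Ka² + 4·Ka·C₀))/2 = 1.05 × 10^-2 M
pH = −log[H+] = −log(1.05 × 10^-2) = 1.98

pH = 1.98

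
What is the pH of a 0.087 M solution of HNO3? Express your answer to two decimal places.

HNO3 is a strong acid and dissociates completely, so [H+] = 0.087 M.
pH = -log(0.087) = 1.06

pH = 1.06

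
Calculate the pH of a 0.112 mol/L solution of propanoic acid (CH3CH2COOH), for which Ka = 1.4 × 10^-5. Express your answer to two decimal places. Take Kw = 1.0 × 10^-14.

CH3CH2COOH ⇌ CH3CH2COO- + H+
Let x = [H+] at equilibrium. Ka = x²/(0.112 − x).
Neglecting x in the denominator: x = √(1.4 × 10^-5 × 0.112) = 1.25 × 10^-3 M
pH = −log[H+] = −log(1.25 × 10^-3) = 2.90

pH = 2.90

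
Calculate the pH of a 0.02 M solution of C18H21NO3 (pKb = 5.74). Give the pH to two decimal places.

pH = 10.28

C18H21NO3 + H2O ⇌ C18H22NO3+ + OH-
Kb = 10^(−5.74) = 1.82 × 10^-6
Kb = [OH-]²/(0.02 − [OH-]) = 1.82 × 10^-6
Since Kb ≪ C₀, [OH-] ≈ √(Kb·C₀) = 1.91 × 10^-4 M.
pOH = −log(1.91 × 10^-4) = 3.72; pH = 14.00 − 3.72 = 10.28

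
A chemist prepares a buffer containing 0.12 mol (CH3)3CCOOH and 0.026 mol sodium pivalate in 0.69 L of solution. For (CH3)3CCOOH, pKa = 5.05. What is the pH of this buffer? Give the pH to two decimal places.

pH = 4.39

Using pH = pKa + log([base]/[acid]) with [base]/[acid] = 0.026/0.12:
pH = 5.05 + (-0.664) = 4.39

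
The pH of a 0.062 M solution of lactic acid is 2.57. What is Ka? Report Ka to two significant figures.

Ka = 1.2 × 10^-4

[H+] = 10^(-2.57) = 2.69 × 10^-3 M
At equilibrium [HA] = 0.062 − 2.69 × 10^-3 = 5.93 × 10^-2 M
Ka = [H+][A-]/[HA] = (2.69 × 10^-3)² / 5.93 × 10^-2 = 1.2 × 10^-4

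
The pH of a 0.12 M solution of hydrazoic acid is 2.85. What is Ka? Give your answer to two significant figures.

Ka = 1.7 × 10^-5

[H+] = 10^(-2.85) = 1.41 × 10^-3 M
At equilibrium [HA] = 0.12 − 1.41 × 10^-3 = 1.19 × 10^-1 M
Ka = [H+][A-]/[HA] = (1.41 × 10^-3)² / 1.19 × 10^-1 = 1.7 × 10^-5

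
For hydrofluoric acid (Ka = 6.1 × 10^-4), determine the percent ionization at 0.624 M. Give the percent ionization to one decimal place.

3.1%

HF ⇌ F- + H+; let x = [H+] at equilibrium.
x ≈ √(Ka·C₀) = √(6.1 × 10^-4 × 0.624) = 1.95 × 10^-2 M
% ionization = x/C₀ × 100% = 1.95 × 10^-2/0.624 × 100% = 3.1%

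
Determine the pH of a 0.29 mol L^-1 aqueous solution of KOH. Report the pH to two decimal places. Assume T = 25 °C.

pH = 13.46

KOH is a strong base; [OH-] = 0.29 M.
pOH = -log(0.29) = 0.54
pH = 14.00 - 0.54 = 13.46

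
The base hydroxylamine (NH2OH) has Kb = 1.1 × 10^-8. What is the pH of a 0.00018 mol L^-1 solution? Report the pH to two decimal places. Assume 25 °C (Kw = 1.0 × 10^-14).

pH = 8.15

NH2OH + H2O ⇌ NH3OH+ + OH-
Kb = x²/(0.00018 − x) = 1.1 × 10^-8
Neglecting x in the denominator: x = √(1.1 × 10^-8 × 0.00018) = 1.41 × 10^-6 M
(x/C₀ = 0.78% < 5%, so the approximation holds.)
pOH = −log(1.41 × 10^-6) = 5.85; pH = 14.00 − 5.85 = 8.15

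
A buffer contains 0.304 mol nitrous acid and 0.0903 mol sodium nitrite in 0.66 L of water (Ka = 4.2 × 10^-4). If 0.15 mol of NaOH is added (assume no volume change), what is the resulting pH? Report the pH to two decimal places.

After neutralization: n(HNO2) = 0.154 mol, n(NO2-) = 0.24 mol.
pKa = −log(4.2 × 10^-4) = 3.377
Henderson–Hasselbalch with mole ratio 0.24/0.154: pH = 3.377 + (+0.193)

pH = 3.57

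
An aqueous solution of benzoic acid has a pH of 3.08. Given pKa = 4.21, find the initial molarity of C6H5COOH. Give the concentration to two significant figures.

[H+] = 10^(-3.08) = 8.32 × 10^-4 M = x
Ka = 10^(−4.21) = 6.17 × 10^-5
Ka = x²/(C₀ − x) ⇒ C₀ = x + x²/Ka
C₀ = 8.32 × 10^-4 + (8.32 × 10^-4)²/(6.17 × 10^-5) = 1.21 × 10^-2 M

C₀ = 1.2 × 10^-2 M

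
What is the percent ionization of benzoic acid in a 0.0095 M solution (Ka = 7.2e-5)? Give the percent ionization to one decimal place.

C6H5COOH ⇌ C6H5COO- + H+; let x = [H+] at equilibrium.
Ka = x²/(C₀ − x); solving the quadratic gives x = 7.92 × 10^-4 M.
Fraction ionized = 7.92 × 10^-4 / 0.0095 = 0.0834 → 8.3%

8.3%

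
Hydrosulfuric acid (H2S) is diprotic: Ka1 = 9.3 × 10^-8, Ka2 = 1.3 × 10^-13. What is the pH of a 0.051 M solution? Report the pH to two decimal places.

pH = 4.16

Since Ka1 ≫ Ka2, the first ionization dominates [H+].
Ka1 = x²/(0.051 − x) = 9.3 × 10^-8
x ≈ √(9.3 × 10^-8 × 0.051) = 6.89 × 10^-5 M
pH = −log(6.89 × 10^-5) = 4.16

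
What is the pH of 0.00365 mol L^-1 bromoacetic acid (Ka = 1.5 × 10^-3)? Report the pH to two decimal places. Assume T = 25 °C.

pH = 2.77

BrCH2COOH ⇌ BrCH2COO- + H+
Let x = [H+] at equilibrium. Ka = x²/(0.00365 − x).
The 5% rule fails; solving x² + Ka·x − Ka·C₀ = 0 exactly:
x = (−Ka + √(Ka² + 4·Ka·C₀))/2 = 1.71 × 10^-3 M
pH = −log(1.71 × 10^-3) = 2.77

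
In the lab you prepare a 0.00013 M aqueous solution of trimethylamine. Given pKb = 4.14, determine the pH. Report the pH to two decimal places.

pH = 9.83

(CH3)3N + H2O ⇌ (CH3)3NH+ + OH-
Kb = 10^(−4.14) = 7.24 × 10^-5
Let x = [OH-] at equilibrium. Kb = x²/(0.00013 − x).
x is not negligible relative to C₀; solve x² + 7.24e-05·x − 9.41e-09 = 0.
x = [−7.24e-05 + √(7.24e-05² + 3.76e-08)]/2 = 6.73 × 10^-5 M
pOH = −log(6.73 × 10^-5) = 4.17; pH = 14.00 − 4.17 = 9.83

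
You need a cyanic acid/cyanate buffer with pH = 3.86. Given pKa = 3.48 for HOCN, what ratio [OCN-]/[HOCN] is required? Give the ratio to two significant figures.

pH = pKa + log(r) ⇒ log(r) = 3.86 − 3.48 = +0.38
r = [OCN-]/[HOCN] = 10^(+0.38) = 2.4

ratio = 2.4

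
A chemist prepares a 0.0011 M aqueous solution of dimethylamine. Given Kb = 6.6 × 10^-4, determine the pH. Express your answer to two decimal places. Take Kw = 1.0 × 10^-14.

pH = 10.77

(CH3)2NH + H2O ⇌ (CH3)2NH2+ + OH-
From the ICE table, Kb = [OH-]²/(0.0011 − [OH-]) = 6.6 × 10^-4.
The 5% rule fails; solving [OH-]² + Kb·[OH-] − Kb·C₀ = 0 exactly:
[OH-] = [−0.00066 + √(0.00066² + 2.9e-06)]/2 = 5.84 × 10^-4 M
pOH = −log(5.84 × 10^-4) = 3.23; pH = 14.00 − 3.23 = 10.77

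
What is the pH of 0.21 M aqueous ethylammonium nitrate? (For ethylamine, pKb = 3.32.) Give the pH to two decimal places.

C2H5NH3+ is the conjugate acid of the weak base C2H5NH2.
Kb = 10^(−3.32) = 4.79 × 10^-4
Ka = Kw/Kb = 1.0×10^-14 / 4.79 × 10^-4 = 2.09 × 10^-11
Ka = [H+]²/(0.21 − [H+]) = 2.09 × 10^-11
Neglecting [H+] in the denominator: [H+] = √(2.09 × 10^-11 × 0.21) = 2.09 × 10^-6 M
pH = −log[H+] = −log(2.09 × 10^-6) = 5.68

pH = 5.68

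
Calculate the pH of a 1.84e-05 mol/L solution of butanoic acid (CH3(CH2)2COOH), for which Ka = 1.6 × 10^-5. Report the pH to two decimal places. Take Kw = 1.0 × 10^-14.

pH = 4.96

CH3(CH2)2COOH ⇌ CH3(CH2)2COO- + H+
Let x = [H+] at equilibrium. Ka = x²/(1.84e-05 − x).
x is not negligible relative to C₀; solve x² + 1.6e-05·x − 2.94e-10 = 0.
x = [−1.6e-05 + √(1.6e-05² + 1.18e-09)]/2 = 1.09 × 10^-5 M
pH = −log(1.09 × 10^-5) = 4.96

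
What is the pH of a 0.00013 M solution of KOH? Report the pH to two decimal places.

pH = 10.11

KOH is a strong base; [OH-] = 0.00013 M.
pOH = -log(0.00013) = 3.89
pH = 14.00 - 3.89 = 10.11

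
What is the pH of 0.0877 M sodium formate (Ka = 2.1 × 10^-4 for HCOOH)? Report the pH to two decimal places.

HCOO- is the conjugate base of the weak acid HCOOH.
Kb = Kw/Ka = 1.0×10^-14 / 2.1 × 10^-4 = 4.76 × 10^-11
From the ICE table, Kb = x²/(0.0877 − x) = 4.76 × 10^-11.
Neglecting x in the denominator: x = √(4.76 × 10^-11 × 0.0877) = 2.04 × 10^-6 M
Check: 0.0023% ionized — well under 5%, approximation valid.
pOH = 5.69, so pH = 14.00 − pOH = 8.31

pH = 8.31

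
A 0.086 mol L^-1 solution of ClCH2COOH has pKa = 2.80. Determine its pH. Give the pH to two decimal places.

ClCH2COOH ⇌ ClCH2COO- + H+
Ka = 10^(−2.80) = 1.58 × 10^-3
Ka = [H+]²/(0.086 − [H+]) = 1.58 × 10^-3
[H+] is not negligible relative to C₀; solve [H+]² + 0.00158·[H+] − 0.000136 = 0.
[H+] = [−0.00158 + √(0.00158² + 0.000544)]/2 = 1.09 × 10^-2 M
pH = −log[H+] = −log(1.09 × 10^-2) = 1.96

pH = 1.96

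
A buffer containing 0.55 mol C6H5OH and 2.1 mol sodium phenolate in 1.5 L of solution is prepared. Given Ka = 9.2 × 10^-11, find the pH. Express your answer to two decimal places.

pH = 10.62

pKa = −log(9.2 × 10^-11) = 10.036
Henderson–Hasselbalch: pH = pKa + log([C6H5O-]/[C6H5OH]) = 10.036 + log(2.1/0.55)
pH = 10.036 + (+0.582) = 10.62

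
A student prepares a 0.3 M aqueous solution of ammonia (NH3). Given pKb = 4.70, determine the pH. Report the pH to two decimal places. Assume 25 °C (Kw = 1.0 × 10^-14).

NH3 + H2O ⇌ NH4+ + OH-
Kb = 10^(−4.70) = 2.00 × 10^-5
Kb = x²/(0.3 − x) = 2.00 × 10^-5
Since Kb ≪ C₀, x ≈ √(Kb·C₀) = 2.45 × 10^-3 M.
pOH = −log(2.45 × 10^-3) = 2.61; pH = 14.00 − 2.61 = 11.39

pH = 11.39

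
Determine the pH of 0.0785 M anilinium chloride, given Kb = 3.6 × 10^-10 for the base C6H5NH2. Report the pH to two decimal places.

pH = 2.83

C6H5NH3+ is the conjugate acid of the weak base C6H5NH2.
Ka = Kw/Kb = 1.0×10^-14 / 3.6 × 10^-10 = 2.78 × 10^-5
Ka = [H+]²/(0.0785 − [H+]) = 2.78 × 10^-5
Neglecting [H+] in the denominator: [H+] = √(2.78 × 10^-5 × 0.0785) = 1.48 × 10^-3 M
pH = −log(1.48 × 10^-3) = 2.83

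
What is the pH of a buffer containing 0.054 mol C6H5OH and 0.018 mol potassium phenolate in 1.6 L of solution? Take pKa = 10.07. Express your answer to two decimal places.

Henderson–Hasselbalch: pH = pKa + log([C6H5O-]/[C6H5OH]) = 10.07 + log(0.018/0.054)
pH = 10.07 + (-0.477) = 9.59

pH = 9.59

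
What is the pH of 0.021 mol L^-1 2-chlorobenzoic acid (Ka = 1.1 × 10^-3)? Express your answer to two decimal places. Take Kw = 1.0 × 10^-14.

pH = 2.37

ClC6H4COOH ⇌ ClC6H4COO- + H+
From the ICE table, Ka = x²/(0.021 − x) = 1.1 × 10^-3.
x is not negligible relative to C₀; solve x² + 0.0011·x − 2.31e-05 = 0.
x = [−0.0011 + √(0.0011² + 9.24e-05)]/2 = 4.29 × 10^-3 M
pH = −log[H+] = −log(4.29 × 10^-3) = 2.37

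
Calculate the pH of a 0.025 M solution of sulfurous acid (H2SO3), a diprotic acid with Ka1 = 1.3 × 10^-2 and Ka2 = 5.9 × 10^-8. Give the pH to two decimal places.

pH = 1.90

Since Ka1 ≫ Ka2, the first ionization dominates [H+].
Ka1 = x²/(0.025 − x) = 1.3 × 10^-2
Solving the quadratic: x = (−Ka1 + √(Ka1² + 4·Ka1·C₀))/2 = 1.27 × 10^-2 M
pH = −log(1.27 × 10^-2) = 1.90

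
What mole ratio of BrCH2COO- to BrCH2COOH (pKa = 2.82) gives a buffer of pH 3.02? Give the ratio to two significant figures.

ratio = 1.6

pH = pKa + log(r) ⇒ log(r) = 3.02 − 2.82 = +0.20
r = [BrCH2COO-]/[BrCH2COOH] = 10^(+0.20) = 1.58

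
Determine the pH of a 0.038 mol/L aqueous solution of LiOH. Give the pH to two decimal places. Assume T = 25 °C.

LiOH is a strong base; [OH-] = 0.038 M.
pOH = -log(0.038) = 1.42
pH = 14.00 - 1.42 = 12.58

pH = 12.58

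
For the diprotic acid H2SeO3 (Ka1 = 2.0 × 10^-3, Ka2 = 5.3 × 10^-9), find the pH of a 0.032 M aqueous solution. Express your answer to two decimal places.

pH = 2.15

Ka1 ≫ Ka2, so treat the first dissociation as the only significant source of H+.
Ka1 = x²/(0.032 − x) = 2.0 × 10^-3
Solving the quadratic: x = (−Ka1 + √(Ka1² + 4·Ka1·C₀))/2 = 7.06 × 10^-3 M
pH = −log(7.06 × 10^-3) = 2.15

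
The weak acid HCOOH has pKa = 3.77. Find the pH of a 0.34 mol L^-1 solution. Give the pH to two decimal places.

HCOOH ⇌ HCOO- + H+
Ka = 10^(−3.77) = 1.70 × 10^-4
Let x = [H+] at equilibrium. Ka = x²/(0.34 − x).
Neglecting x in the denominator: x = √(1.70 × 10^-4 × 0.34) = 7.60 × 10^-3 M
pH = −log[H+] = −log(7.60 × 10^-3) = 2.12

pH = 2.12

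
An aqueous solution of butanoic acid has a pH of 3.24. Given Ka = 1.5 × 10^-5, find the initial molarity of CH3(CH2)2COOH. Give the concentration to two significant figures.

[H+] = 10^(-3.24) = 5.75 × 10^-4 M = x
Ka = x²/(C₀ − x) ⇒ C₀ = x + x²/Ka
C₀ = 5.75 × 10^-4 + (5.75 × 10^-4)²/(1.5 × 10^-5) = 2.26 × 10^-2 M

C₀ = 2.3 × 10^-2 M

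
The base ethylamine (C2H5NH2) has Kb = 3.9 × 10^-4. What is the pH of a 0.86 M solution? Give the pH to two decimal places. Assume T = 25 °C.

C2H5NH2 + H2O ⇌ C2H5NH3+ + OH-
Kb = x²/(0.86 − x) = 3.9 × 10^-4
Assume x ≪ 0.86: x ≈ √(3.9 × 10^-4 × 0.86) = 1.83 × 10^-2 M
Check: 2.1% ionized — well under 5%, approximation valid.
pOH = 1.74, so pH = 14.00 − pOH = 12.26

pH = 12.26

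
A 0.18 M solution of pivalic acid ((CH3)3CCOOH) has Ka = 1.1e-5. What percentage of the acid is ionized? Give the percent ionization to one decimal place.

0.8%

(CH3)3CCOOH ⇌ (CH3)3CCOO- + H+; let x = [H+] at equilibrium.
x ≈ √(Ka·C₀) = √(1.1 × 10^-5 × 0.18) = 1.41 × 10^-3 M
% ionization = x/C₀ × 100% = 1.41 × 10^-3/0.18 × 100% = 0.8%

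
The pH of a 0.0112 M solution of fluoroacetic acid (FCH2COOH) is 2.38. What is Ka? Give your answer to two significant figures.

[H+] = 10^(-2.38) = 4.17 × 10^-3 M
At equilibrium [HA] = 0.0112 − 4.17 × 10^-3 = 7.03 × 10^-3 M
Ka = [H+][A-]/[HA] = (4.17 × 10^-3)² / 7.03 × 10^-3 = 2.5 × 10^-3

Ka = 2.5 × 10^-3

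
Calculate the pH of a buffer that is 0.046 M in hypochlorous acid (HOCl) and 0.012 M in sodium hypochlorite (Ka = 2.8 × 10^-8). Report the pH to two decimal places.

pKa = −log(2.8 × 10^-8) = 7.553
Using pH = pKa + log([base]/[acid]) with [base]/[acid] = 0.012/0.046:
pH = 7.553 + (-0.584) = 6.97

pH = 6.97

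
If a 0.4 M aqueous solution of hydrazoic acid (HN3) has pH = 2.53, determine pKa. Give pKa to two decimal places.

pKa = 4.66

[H+] = 10^(-2.53) = 2.95 × 10^-3 M
At equilibrium [HA] = 0.4 − 2.95 × 10^-3 = 3.97 × 10^-1 M
Ka = [H+][A-]/[HA] = (2.95 × 10^-3)² / 3.97 × 10^-1 = 2.19 × 10^-5
pKa = -log(2.19 × 10^-5) = 4.66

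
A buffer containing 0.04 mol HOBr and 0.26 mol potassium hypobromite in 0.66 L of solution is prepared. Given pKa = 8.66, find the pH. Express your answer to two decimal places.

Using pH = pKa + log([base]/[acid]) with [base]/[acid] = 0.26/0.04:
pH = 8.66 + (+0.813) = 9.47

pH = 9.47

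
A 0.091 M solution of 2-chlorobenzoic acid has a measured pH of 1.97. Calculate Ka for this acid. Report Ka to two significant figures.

[H+] = 10^(-1.97) = 1.07 × 10^-2 M
At equilibrium [HA] = 0.091 − 1.07 × 10^-2 = 8.03 × 10^-2 M
Ka = [H+][A-]/[HA] = (1.07 × 10^-2)² / 8.03 × 10^-2 = 1.4 × 10^-3

Ka = 1.4 × 10^-3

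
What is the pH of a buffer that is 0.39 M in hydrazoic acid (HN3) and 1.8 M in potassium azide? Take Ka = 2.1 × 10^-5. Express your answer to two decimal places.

pH = 5.34

pKa = −log(2.1 × 10^-5) = 4.678
pH = pKa + log([A⁻]/[HA]) = 4.678 + log(1.8/0.39)
pH = 4.678 + (+0.664) = 5.34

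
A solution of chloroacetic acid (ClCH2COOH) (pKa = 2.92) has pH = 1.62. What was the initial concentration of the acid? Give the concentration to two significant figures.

C₀ = 5.0 × 10^-1 M

[H+] = 10^(-1.62) = 2.40 × 10^-2 M = x
Ka = 10^(−2.92) = 1.20 × 10^-3
Ka = x²/(C₀ − x) ⇒ C₀ = x + x²/Ka
C₀ = 2.40 × 10^-2 + (2.40 × 10^-2)²/(1.20 × 10^-3) = 5.04 × 10^-1 M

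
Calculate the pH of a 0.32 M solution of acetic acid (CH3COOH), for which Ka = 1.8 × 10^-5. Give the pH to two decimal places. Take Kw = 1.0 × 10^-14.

pH = 2.62

CH3COOH ⇌ CH3COO- + H+
From the ICE table, Ka = [H+]²/(0.32 − [H+]) = 1.8 × 10^-5.
Neglecting [H+] in the denominator: [H+] = √(1.8 × 10^-5 × 0.32) = 2.40 × 10^-3 M
Check: 0.75% ionized — well under 5%, approximation valid.
pH = −log(2.40 × 10^-3) = 2.62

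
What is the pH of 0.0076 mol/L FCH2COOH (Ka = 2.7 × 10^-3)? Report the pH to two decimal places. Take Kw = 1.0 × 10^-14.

pH = 2.47

FCH2COOH ⇌ FCH2COO- + H+
From the ICE table, Ka = x²/(0.0076 − x) = 2.7 × 10^-3.
x is not negligible relative to C₀; solve x² + 0.0027·x − 2.05e-05 = 0.
x = [−0.0027 + √(0.0027² + 8.21e-05)]/2 = 3.38 × 10^-3 M
pH = −log[H+] = −log(3.38 × 10^-3) = 2.47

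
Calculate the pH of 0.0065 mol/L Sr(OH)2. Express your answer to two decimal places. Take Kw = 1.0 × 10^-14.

Sr(OH)2 is a strong base (each formula unit releases 2 OH-); [OH-] = 0.013 M.
pOH = -log(0.013) = 1.89
pH = 14.00 - 1.89 = 12.11

pH = 12.11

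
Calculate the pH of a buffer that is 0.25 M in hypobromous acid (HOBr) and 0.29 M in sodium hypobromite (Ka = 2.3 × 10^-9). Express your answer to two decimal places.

pH = 8.70

pKa = −log(2.3 × 10^-9) = 8.638
Henderson–Hasselbalch: pH = pKa + log([OBr-]/[HOBr]) = 8.638 + log(0.29/0.25)
pH = 8.638 + (+0.064) = 8.70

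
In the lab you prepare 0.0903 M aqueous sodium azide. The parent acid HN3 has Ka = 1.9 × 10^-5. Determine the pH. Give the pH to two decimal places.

pH = 8.84

N3- is the conjugate base of the weak acid HN3.
Kb = Kw/Ka = 1.0×10^-14 / 1.9 × 10^-5 = 5.26 × 10^-10
From the ICE table, Kb = [OH-]²/(0.0903 − [OH-]) = 5.26 × 10^-10.
Neglecting [OH-] in the denominator: [OH-] = √(5.26 × 10^-10 × 0.0903) = 6.89 × 10^-6 M
Check: 0.0076% ionized — well under 5%, approximation valid.
pOH = 5.16, so pH = 14.00 − pOH = 8.84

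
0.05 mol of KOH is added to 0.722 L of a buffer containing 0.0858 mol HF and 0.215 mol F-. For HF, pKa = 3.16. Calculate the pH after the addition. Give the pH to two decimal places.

pH = 4.03

After neutralization: n(HF) = 0.0358 mol, n(F-) = 0.265 mol.
Henderson–Hasselbalch with mole ratio 0.265/0.0358: pH = 3.16 + (+0.869)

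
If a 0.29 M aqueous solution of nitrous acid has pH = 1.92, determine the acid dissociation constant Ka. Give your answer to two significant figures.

Ka = 5.2 × 10^-4

[H+] = 10^(-1.92) = 1.20 × 10^-2 M
At equilibrium [HA] = 0.29 − 1.20 × 10^-2 = 2.78 × 10^-1 M
Ka = [H+][A-]/[HA] = (1.20 × 10^-2)² / 2.78 × 10^-1 = 5.2 × 10^-4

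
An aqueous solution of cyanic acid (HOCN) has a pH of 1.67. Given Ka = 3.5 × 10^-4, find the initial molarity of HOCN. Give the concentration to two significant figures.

C₀ = 1.3 M

[H+] = 10^(-1.67) = 2.14 × 10^-2 M = x
Ka = x²/(C₀ − x) ⇒ C₀ = x + x²/Ka
C₀ = 2.14 × 10^-2 + (2.14 × 10^-2)²/(3.5 × 10^-4) = 1.33 M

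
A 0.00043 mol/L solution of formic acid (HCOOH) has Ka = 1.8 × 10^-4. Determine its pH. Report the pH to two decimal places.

HCOOH ⇌ HCOO- + H+
Ka = [H+]²/(0.00043 − [H+]) = 1.8 × 10^-4
Here C₀/Ka ≈ 2.39, so the small-[H+] approximation fails. Use the quadratic:
[H+] = [−0.00018 + √(0.00018² + 3.1e-07)]/2 = 2.02 × 10^-4 M
pH = −log(2.02 × 10^-4) = 3.69

pH = 3.69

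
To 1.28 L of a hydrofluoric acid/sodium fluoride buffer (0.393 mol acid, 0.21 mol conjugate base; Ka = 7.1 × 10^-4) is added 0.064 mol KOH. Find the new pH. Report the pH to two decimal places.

pH = 3.07

OH- converts HF to F-: HF → 0.329 mol, F- → 0.274 mol.
pKa = −log(7.1 × 10^-4) = 3.149
pH = pKa + log([A⁻]/[HA]) = 3.149 + log(0.274/0.329) = 3.149 -0.079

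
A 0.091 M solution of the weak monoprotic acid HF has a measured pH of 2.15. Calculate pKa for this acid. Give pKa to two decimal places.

pKa = 3.22

[H+] = 10^(-2.15) = 7.08 × 10^-3 M
At equilibrium [HA] = 0.091 − 7.08 × 10^-3 = 8.39 × 10^-2 M
Ka = [H+][A-]/[HA] = (7.08 × 10^-3)² / 8.39 × 10^-2 = 5.97 × 10^-4
pKa = -log(5.97 × 10^-4) = 3.22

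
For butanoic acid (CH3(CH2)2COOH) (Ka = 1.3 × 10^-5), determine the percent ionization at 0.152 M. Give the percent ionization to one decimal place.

CH3(CH2)2COOH ⇌ CH3(CH2)2COO- + H+; let x = [H+] at equilibrium.
x ≈ √(Ka·C₀) = √(1.3 × 10^-5 × 0.152) = 1.41 × 10^-3 M
Fraction ionized = 1.41 × 10^-3 / 0.152 = 0.0093 → 0.9%

0.9%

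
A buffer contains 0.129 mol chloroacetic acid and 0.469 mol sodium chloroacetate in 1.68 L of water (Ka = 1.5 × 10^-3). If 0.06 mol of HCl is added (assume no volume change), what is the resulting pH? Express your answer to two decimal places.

After neutralization: n(ClCH2COOH) = 0.189 mol, n(ClCH2COO-) = 0.409 mol.
pKa = −log(1.5 × 10^-3) = 2.824
pH = pKa + log(n_ClCH2COO-/n_ClCH2COOH) = 2.824 + log(0.409/0.189) = 2.824 + (+0.335)

pH = 3.16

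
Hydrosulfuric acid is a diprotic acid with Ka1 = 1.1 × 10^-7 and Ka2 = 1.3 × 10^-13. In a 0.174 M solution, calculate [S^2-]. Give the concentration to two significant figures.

1.3 × 10^-13 M

First ionization gives [H+] ≈ [HS-] = 1.38 × 10^-4 M.
Second step: Ka2 = [H+][S^2-]/[HS-] ≈ [S^2-] (since [H+] ≈ [HS-]).
So [S^2-] ≈ Ka2.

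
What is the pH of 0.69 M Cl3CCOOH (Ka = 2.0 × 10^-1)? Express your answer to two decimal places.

Cl3CCOOH ⇌ Cl3CCOO- + H+
Let x = [H+] at equilibrium. Ka = x²/(0.69 − x).
Here C₀/Ka ≈ 3.45, so the small-x approximation fails. Use the quadratic:
x = (−Ka + √(Ka² + 4·Ka·C₀))/2 = 2.85 × 10^-1 M
pH = −log(2.85 × 10^-1) = 0.55

pH = 0.55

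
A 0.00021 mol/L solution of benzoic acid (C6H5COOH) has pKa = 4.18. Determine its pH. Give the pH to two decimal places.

pH = 4.05

C6H5COOH ⇌ C6H5COO- + H+
Ka = 10^(−4.18) = 6.61 × 10^-5
Let x = [H+] at equilibrium. Ka = x²/(0.00021 − x).
x is not negligible relative to C₀; solve x² + 6.61e-05·x − 1.39e-08 = 0.
x = [−6.61e-05 + √(6.61e-05² + 5.55e-08)]/2 = 8.93 × 10^-5 M
pH = −log(8.93 × 10^-5) = 4.05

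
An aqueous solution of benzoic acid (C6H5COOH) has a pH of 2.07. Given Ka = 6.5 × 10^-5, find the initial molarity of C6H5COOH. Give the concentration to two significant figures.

[H+] = 10^(-2.07) = 8.51 × 10^-3 M = x
Ka = x²/(C₀ − x) ⇒ C₀ = x + x²/Ka
C₀ = 8.51 × 10^-3 + (8.51 × 10^-3)²/(6.5 × 10^-5) = 1.12 M

C₀ = 1.1 M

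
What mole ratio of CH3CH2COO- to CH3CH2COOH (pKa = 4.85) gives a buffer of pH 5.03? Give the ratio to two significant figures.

pH = pKa + log(r) ⇒ log(r) = 5.03 − 4.85 = +0.18
r = [CH3CH2COO-]/[CH3CH2COOH] = 10^(+0.18) = 1.51

ratio = 1.5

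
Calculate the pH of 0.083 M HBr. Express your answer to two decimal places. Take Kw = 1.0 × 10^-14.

pH = 1.08

HBr is a strong acid and dissociates completely, so [H+] = 0.083 M.
pH = -log(0.083) = 1.08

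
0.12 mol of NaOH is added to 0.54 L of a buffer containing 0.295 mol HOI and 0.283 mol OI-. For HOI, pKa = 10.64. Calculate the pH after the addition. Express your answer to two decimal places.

pH = 11.00

After neutralization: n(HOI) = 0.175 mol, n(OI-) = 0.403 mol.
pH = pKa + log([A⁻]/[HA]) = 10.64 + log(0.403/0.175) = 10.64 +0.362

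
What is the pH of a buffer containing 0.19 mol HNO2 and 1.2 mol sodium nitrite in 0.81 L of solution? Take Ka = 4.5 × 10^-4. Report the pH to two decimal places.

pH = 4.15

pKa = −log(4.5 × 10^-4) = 3.347
Henderson–Hasselbalch: pH = pKa + log([NO2-]/[HNO2]) = 3.347 + log(1.2/0.19)
pH = 3.347 + (+0.800) = 4.15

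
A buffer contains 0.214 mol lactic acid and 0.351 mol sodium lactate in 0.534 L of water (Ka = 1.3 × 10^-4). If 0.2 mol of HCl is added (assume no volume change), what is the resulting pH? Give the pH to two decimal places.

After neutralization: n(CH3CH(OH)COOH) = 0.414 mol, n(CH3CH(OH)COO-) = 0.151 mol.
pKa = −log(1.3 × 10^-4) = 3.886
Henderson–Hasselbalch with mole ratio 0.151/0.414: pH = 3.886 + (-0.438)

pH = 3.45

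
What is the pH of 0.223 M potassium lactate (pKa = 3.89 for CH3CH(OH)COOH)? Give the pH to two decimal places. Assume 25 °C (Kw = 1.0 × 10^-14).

pH = 8.62

CH3CH(OH)COO- is the conjugate base of the weak acid CH3CH(OH)COOH.
Ka = 10^(−3.89) = 1.29 × 10^-4
Kb = Kw/Ka = 1.0×10^-14 / 1.29 × 10^-4 = 7.75 × 10^-11
Kb = [OH-]²/(0.223 − [OH-]) = 7.75 × 10^-11
Neglecting [OH-] in the denominator: [OH-] = √(7.75 × 10^-11 × 0.223) = 4.16 × 10^-6 M
([OH-]/C₀ = 0.0019% < 5%, so the approximation holds.)
pOH = −log(4.16 × 10^-6) = 5.38; pH = 14.00 − 5.38 = 8.62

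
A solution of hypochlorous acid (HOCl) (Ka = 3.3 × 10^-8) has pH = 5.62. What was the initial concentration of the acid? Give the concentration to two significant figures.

[H+] = 10^(-5.62) = 2.40 × 10^-6 M = x
Ka = x²/(C₀ − x) ⇒ C₀ = x + x²/Ka
C₀ = 2.40 × 10^-6 + (2.40 × 10^-6)²/(3.3 × 10^-8) = 1.77 × 10^-4 M

C₀ = 1.8 × 10^-4 M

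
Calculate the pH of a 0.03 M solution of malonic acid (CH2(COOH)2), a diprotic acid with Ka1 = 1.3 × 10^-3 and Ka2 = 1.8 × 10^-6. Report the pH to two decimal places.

Ka1 ≫ Ka2, so treat the first dissociation as the only significant source of H+.
Ka1 = x²/(0.03 − x) = 1.3 × 10^-3
Solving the quadratic: x = (−Ka1 + √(Ka1² + 4·Ka1·C₀))/2 = 5.63 × 10^-3 M
pH = −log(5.63 × 10^-3) = 2.25

pH = 2.25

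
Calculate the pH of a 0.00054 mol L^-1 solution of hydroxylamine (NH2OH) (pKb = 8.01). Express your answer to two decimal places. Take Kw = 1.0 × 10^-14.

NH2OH + H2O ⇌ NH3OH+ + OH-
Kb = 10^(−8.01) = 9.77 × 10^-9
From the ICE table, Kb = [OH-]²/(0.00054 − [OH-]) = 9.77 × 10^-9.
Neglecting [OH-] in the denominator: [OH-] = √(9.77 × 10^-9 × 0.00054) = 2.30 × 10^-6 M
Check: 0.43% ionized — well under 5%, approximation valid.
pOH = 5.64, so pH = 14.00 − pOH = 8.36

pH = 8.36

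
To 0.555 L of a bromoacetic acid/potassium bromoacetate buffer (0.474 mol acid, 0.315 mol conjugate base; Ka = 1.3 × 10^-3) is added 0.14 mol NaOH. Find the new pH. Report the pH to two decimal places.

After neutralization: n(BrCH2COOH) = 0.334 mol, n(BrCH2COO-) = 0.455 mol.
pKa = −log(1.3 × 10^-3) = 2.886
pH = pKa + log([A⁻]/[HA]) = 2.886 + log(0.455/0.334) = 2.886 +0.134

pH = 3.02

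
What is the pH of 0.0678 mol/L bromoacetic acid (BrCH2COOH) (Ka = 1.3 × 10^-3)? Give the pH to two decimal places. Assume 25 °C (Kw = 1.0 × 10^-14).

BrCH2COOH ⇌ BrCH2COO- + H+
Let x = [H+] at equilibrium. Ka = x²/(0.0678 − x).
Here C₀/Ka ≈ 52.2, so the small-x approximation fails. Use the quadratic:
x = [−0.0013 + √(0.0013² + 0.000353)]/2 = 8.76 × 10^-3 M
pH = −log[H+] = −log(8.76 × 10^-3) = 2.06

pH = 2.06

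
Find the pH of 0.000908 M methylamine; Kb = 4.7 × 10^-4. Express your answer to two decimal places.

pH = 10.66

CH3NH2 + H2O ⇌ CH3NH3+ + OH-
Let x = [OH-] at equilibrium. Kb = x²/(0.000908 − x).
Here C₀/Kb ≈ 1.93, so the small-x approximation fails. Use the quadratic:
x = [−0.00047 + √(0.00047² + 1.71e-06)]/2 = 4.59 × 10^-4 M
pOH = −log(4.59 × 10^-4) = 3.34; pH = 14.00 − 3.34 = 10.66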